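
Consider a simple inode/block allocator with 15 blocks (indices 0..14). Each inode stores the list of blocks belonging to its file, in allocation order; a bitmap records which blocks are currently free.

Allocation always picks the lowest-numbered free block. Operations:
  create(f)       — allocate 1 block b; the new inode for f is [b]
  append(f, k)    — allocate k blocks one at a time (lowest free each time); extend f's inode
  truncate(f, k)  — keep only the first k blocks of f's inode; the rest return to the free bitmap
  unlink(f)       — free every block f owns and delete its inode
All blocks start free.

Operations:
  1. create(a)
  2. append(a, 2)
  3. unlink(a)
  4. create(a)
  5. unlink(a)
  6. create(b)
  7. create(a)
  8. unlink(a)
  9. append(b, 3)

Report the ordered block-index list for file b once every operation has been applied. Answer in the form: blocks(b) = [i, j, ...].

blocks(b) = [0, 1, 2, 3]

create(a): bitmap=F.............. | a=[0]
append(a, 2): bitmap=FFF............ | a=[0, 1, 2]
unlink(a): bitmap=............... | 
create(a): bitmap=F.............. | a=[0]
unlink(a): bitmap=............... | 
create(b): bitmap=F.............. | b=[0]
create(a): bitmap=FF............. | a=[1] b=[0]
unlink(a): bitmap=F.............. | b=[0]
append(b, 3): bitmap=FFFF........... | b=[0, 1, 2, 3]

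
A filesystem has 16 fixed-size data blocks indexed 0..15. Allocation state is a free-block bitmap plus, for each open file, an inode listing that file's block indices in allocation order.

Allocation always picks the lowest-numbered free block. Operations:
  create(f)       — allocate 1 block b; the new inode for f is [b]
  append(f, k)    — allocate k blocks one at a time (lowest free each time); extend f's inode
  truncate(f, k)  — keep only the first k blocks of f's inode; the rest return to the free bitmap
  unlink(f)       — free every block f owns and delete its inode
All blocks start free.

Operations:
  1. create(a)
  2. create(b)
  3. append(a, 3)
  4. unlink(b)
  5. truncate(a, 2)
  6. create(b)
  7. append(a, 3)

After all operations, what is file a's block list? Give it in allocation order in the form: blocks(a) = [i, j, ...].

blocks(a) = [0, 2, 3, 4, 5]

create(a): bitmap=F............... | a=[0]
create(b): bitmap=FF.............. | a=[0] b=[1]
append(a, 3): bitmap=FFFFF........... | a=[0, 2, 3, 4] b=[1]
unlink(b): bitmap=F.FFF........... | a=[0, 2, 3, 4]
truncate(a, 2): bitmap=F.F............. | a=[0, 2]
create(b): bitmap=FFF............. | a=[0, 2] b=[1]
append(a, 3): bitmap=FFFFFF.......... | a=[0, 2, 3, 4, 5] b=[1]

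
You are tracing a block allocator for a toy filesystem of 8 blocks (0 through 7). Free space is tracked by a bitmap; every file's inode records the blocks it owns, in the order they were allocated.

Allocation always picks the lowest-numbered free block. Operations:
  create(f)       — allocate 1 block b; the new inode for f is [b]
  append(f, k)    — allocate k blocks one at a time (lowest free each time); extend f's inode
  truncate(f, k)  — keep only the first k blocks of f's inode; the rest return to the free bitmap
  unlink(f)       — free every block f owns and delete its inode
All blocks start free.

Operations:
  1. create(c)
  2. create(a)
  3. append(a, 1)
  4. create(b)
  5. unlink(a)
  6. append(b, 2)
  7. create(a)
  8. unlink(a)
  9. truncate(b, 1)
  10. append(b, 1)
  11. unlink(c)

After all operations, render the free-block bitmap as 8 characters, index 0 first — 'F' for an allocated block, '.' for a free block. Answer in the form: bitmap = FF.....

[1] create(c) — c=0 (map F.......)
[2] create(a) — a=1 c=0 (map FF......)
[3] append(a, 1) — a=1,2 c=0 (map FFF.....)
[4] create(b) — a=1,2 b=3 c=0 (map FFFF....)
[5] unlink(a) — b=3 c=0 (map F..F....)
[6] append(b, 2) — b=3,1,2 c=0 (map FFFF....)
[7] create(a) — a=4 b=3,1,2 c=0 (map FFFFF...)
[8] unlink(a) — b=3,1,2 c=0 (map FFFF....)
[9] truncate(b, 1) — b=3 c=0 (map F..F....)
[10] append(b, 1) — b=3,1 c=0 (map FF.F....)
[11] unlink(c) — b=3,1 (map .F.F....)

bitmap = .F.F....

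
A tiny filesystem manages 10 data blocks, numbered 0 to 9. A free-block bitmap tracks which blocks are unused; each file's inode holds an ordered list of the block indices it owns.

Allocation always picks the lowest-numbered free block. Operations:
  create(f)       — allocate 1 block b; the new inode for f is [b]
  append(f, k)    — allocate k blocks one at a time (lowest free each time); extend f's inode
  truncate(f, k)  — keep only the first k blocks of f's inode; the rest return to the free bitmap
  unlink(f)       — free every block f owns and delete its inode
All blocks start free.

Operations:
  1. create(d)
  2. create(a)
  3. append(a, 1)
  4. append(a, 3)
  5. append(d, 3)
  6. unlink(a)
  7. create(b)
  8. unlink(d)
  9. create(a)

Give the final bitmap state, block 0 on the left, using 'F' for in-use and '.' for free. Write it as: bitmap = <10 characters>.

after create(d) → d:[0]  free=[F.........]
after create(a) → a:[1], d:[0]  free=[FF........]
after append(a, 1) → a:[1, 2], d:[0]  free=[FFF.......]
after append(a, 3) → a:[1, 2, 3, 4, 5], d:[0]  free=[FFFFFF....]
after append(d, 3) → a:[1, 2, 3, 4, 5], d:[0, 6, 7, 8]  free=[FFFFFFFFF.]
after unlink(a) → d:[0, 6, 7, 8]  free=[F.....FFF.]
after create(b) → b:[1], d:[0, 6, 7, 8]  free=[FF....FFF.]
after unlink(d) → b:[1]  free=[.F........]
after create(a) → a:[0], b:[1]  free=[FF........]

bitmap = FF........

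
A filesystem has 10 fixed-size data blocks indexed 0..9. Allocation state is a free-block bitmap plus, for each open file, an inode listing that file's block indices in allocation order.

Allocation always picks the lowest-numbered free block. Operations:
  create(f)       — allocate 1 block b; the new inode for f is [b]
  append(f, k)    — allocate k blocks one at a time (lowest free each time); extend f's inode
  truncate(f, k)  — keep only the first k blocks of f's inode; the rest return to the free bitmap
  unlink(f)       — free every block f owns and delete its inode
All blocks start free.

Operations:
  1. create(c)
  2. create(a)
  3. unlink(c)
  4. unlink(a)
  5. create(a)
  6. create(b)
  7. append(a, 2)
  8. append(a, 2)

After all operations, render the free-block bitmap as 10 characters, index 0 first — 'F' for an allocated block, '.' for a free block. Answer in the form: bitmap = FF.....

  1. create(c)  ⇒  F.........  {c→[0]}
  2. create(a)  ⇒  FF........  {a→[1]; c→[0]}
  3. unlink(c)  ⇒  .F........  {a→[1]}
  4. unlink(a)  ⇒  ..........  {}
  5. create(a)  ⇒  F.........  {a→[0]}
  6. create(b)  ⇒  FF........  {a→[0]; b→[1]}
  7. append(a, 2)  ⇒  FFFF......  {a→[0, 2, 3]; b→[1]}
  8. append(a, 2)  ⇒  FFFFFF....  {a→[0, 2, 3, 4, 5]; b→[1]}

bitmap = FFFFFF....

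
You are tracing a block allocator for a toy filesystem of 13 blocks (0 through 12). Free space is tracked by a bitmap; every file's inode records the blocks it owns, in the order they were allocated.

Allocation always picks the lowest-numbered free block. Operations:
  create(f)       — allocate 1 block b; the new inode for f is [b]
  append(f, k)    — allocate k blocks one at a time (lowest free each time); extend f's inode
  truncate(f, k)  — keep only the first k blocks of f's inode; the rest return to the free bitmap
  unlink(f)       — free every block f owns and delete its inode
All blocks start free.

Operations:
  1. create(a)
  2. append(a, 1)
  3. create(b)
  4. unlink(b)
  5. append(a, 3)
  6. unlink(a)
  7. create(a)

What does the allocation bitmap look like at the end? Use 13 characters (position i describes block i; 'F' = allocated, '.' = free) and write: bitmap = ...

create(a): bitmap=F............ | a=[0]
append(a, 1): bitmap=FF........... | a=[0, 1]
create(b): bitmap=FFF.......... | a=[0, 1] b=[2]
unlink(b): bitmap=FF........... | a=[0, 1]
append(a, 3): bitmap=FFFFF........ | a=[0, 1, 2, 3, 4]
unlink(a): bitmap=............. | 
create(a): bitmap=F............ | a=[0]

bitmap = F............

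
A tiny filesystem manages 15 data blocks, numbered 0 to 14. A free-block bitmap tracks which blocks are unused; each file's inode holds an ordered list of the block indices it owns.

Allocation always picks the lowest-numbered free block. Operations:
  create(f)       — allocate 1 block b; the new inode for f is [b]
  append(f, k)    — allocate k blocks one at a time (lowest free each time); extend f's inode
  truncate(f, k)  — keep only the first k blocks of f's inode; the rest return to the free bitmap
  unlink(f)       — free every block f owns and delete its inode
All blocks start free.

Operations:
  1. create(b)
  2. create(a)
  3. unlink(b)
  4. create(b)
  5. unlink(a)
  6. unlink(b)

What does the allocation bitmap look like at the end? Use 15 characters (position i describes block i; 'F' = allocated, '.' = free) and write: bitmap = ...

[1] create(b) — b=0 (map F..............)
[2] create(a) — a=1 b=0 (map FF.............)
[3] unlink(b) — a=1 (map .F.............)
[4] create(b) — a=1 b=0 (map FF.............)
[5] unlink(a) — b=0 (map F..............)
[6] unlink(b) —  (map ...............)

bitmap = ...............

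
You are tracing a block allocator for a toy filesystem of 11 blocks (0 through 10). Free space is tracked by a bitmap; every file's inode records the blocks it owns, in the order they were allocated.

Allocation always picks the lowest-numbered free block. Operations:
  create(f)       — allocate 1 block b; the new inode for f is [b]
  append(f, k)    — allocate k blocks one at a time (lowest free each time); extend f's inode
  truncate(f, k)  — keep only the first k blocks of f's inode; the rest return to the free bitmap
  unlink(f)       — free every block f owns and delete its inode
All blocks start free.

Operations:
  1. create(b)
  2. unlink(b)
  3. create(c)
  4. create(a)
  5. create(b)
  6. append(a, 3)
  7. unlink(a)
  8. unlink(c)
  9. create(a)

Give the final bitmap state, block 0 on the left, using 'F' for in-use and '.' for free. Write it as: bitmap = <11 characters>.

bitmap = F.F........

  1. create(b)  ⇒  F..........  {b→[0]}
  2. unlink(b)  ⇒  ...........  {}
  3. create(c)  ⇒  F..........  {c→[0]}
  4. create(a)  ⇒  FF.........  {a→[1]; c→[0]}
  5. create(b)  ⇒  FFF........  {a→[1]; b→[2]; c→[0]}
  6. append(a, 3)  ⇒  FFFFFF.....  {a→[1, 3, 4, 5]; b→[2]; c→[0]}
  7. unlink(a)  ⇒  F.F........  {b→[2]; c→[0]}
  8. unlink(c)  ⇒  ..F........  {b→[2]}
  9. create(a)  ⇒  F.F........  {a→[0]; b→[2]}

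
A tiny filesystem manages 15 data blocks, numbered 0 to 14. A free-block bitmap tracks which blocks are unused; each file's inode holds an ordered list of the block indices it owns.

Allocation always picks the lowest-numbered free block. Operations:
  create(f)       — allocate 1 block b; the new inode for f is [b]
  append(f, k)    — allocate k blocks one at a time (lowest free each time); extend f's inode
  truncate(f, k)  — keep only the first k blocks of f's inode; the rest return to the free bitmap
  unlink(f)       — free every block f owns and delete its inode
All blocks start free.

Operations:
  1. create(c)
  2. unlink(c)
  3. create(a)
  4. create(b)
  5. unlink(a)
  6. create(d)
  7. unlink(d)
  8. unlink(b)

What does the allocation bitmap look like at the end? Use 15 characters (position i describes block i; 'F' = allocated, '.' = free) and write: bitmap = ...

after create(c) → c:[0]  free=[F..............]
after unlink(c) →   free=[...............]
after create(a) → a:[0]  free=[F..............]
after create(b) → a:[0], b:[1]  free=[FF.............]
after unlink(a) → b:[1]  free=[.F.............]
after create(d) → b:[1], d:[0]  free=[FF.............]
after unlink(d) → b:[1]  free=[.F.............]
after unlink(b) →   free=[...............]

bitmap = ...............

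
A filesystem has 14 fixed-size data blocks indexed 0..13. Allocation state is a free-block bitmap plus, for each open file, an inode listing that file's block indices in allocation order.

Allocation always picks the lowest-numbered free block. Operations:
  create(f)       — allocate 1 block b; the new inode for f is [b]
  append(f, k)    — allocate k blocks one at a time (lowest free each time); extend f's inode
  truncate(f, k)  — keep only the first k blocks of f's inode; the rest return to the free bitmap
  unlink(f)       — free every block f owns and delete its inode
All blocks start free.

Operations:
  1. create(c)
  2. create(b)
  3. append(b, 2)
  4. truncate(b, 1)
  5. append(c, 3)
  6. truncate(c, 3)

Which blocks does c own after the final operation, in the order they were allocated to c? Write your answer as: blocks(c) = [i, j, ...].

blocks(c) = [0, 2, 3]

create(c): bitmap=F............. | c=[0]
create(b): bitmap=FF............ | b=[1] c=[0]
append(b, 2): bitmap=FFFF.......... | b=[1, 2, 3] c=[0]
truncate(b, 1): bitmap=FF............ | b=[1] c=[0]
append(c, 3): bitmap=FFFFF......... | b=[1] c=[0, 2, 3, 4]
truncate(c, 3): bitmap=FFFF.......... | b=[1] c=[0, 2, 3]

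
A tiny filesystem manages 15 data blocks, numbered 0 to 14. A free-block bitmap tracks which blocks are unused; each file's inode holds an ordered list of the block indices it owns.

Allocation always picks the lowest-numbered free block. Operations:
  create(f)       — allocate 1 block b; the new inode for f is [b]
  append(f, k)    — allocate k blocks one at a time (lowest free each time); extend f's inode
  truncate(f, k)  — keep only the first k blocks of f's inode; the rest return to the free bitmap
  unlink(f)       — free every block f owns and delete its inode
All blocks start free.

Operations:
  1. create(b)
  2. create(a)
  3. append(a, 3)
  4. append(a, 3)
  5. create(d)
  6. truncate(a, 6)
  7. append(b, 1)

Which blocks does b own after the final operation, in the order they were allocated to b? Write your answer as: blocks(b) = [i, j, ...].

after create(b) → b:[0]  free=[F..............]
after create(a) → a:[1], b:[0]  free=[FF.............]
after append(a, 3) → a:[1, 2, 3, 4], b:[0]  free=[FFFFF..........]
after append(a, 3) → a:[1, 2, 3, 4, 5, 6, 7], b:[0]  free=[FFFFFFFF.......]
after create(d) → a:[1, 2, 3, 4, 5, 6, 7], b:[0], d:[8]  free=[FFFFFFFFF......]
after truncate(a, 6) → a:[1, 2, 3, 4, 5, 6], b:[0], d:[8]  free=[FFFFFFF.F......]
after append(b, 1) → a:[1, 2, 3, 4, 5, 6], b:[0, 7], d:[8]  free=[FFFFFFFFF......]

blocks(b) = [0, 7]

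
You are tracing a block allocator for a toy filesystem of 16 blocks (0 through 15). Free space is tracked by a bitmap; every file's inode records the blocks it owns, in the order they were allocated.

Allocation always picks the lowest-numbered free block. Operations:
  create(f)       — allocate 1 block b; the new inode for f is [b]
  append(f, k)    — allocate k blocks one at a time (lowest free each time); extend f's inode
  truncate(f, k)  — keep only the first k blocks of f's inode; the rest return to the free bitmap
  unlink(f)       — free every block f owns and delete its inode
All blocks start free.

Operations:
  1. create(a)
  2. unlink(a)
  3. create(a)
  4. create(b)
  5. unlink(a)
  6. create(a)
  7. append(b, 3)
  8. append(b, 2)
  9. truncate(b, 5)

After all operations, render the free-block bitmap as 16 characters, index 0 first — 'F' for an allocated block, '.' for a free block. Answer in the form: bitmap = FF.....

create(a): bitmap=F............... | a=[0]
unlink(a): bitmap=................ | 
create(a): bitmap=F............... | a=[0]
create(b): bitmap=FF.............. | a=[0] b=[1]
unlink(a): bitmap=.F.............. | b=[1]
create(a): bitmap=FF.............. | a=[0] b=[1]
append(b, 3): bitmap=FFFFF........... | a=[0] b=[1, 2, 3, 4]
append(b, 2): bitmap=FFFFFFF......... | a=[0] b=[1, 2, 3, 4, 5, 6]
truncate(b, 5): bitmap=FFFFFF.......... | a=[0] b=[1, 2, 3, 4, 5]

bitmap = FFFFFF..........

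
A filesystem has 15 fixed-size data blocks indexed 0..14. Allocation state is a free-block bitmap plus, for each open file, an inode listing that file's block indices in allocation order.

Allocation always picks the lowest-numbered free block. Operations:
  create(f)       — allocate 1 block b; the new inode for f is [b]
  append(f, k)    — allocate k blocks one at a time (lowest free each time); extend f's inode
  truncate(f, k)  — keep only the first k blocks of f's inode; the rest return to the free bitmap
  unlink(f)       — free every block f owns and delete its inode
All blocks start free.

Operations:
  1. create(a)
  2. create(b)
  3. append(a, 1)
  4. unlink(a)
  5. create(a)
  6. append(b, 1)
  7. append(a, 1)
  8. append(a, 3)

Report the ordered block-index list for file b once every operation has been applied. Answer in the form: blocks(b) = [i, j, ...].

blocks(b) = [1, 2]

  1. create(a)  ⇒  F..............  {a→[0]}
  2. create(b)  ⇒  FF.............  {a→[0]; b→[1]}
  3. append(a, 1)  ⇒  FFF............  {a→[0, 2]; b→[1]}
  4. unlink(a)  ⇒  .F.............  {b→[1]}
  5. create(a)  ⇒  FF.............  {a→[0]; b→[1]}
  6. append(b, 1)  ⇒  FFF............  {a→[0]; b→[1, 2]}
  7. append(a, 1)  ⇒  FFFF...........  {a→[0, 3]; b→[1, 2]}
  8. append(a, 3)  ⇒  FFFFFFF........  {a→[0, 3, 4, 5, 6]; b→[1, 2]}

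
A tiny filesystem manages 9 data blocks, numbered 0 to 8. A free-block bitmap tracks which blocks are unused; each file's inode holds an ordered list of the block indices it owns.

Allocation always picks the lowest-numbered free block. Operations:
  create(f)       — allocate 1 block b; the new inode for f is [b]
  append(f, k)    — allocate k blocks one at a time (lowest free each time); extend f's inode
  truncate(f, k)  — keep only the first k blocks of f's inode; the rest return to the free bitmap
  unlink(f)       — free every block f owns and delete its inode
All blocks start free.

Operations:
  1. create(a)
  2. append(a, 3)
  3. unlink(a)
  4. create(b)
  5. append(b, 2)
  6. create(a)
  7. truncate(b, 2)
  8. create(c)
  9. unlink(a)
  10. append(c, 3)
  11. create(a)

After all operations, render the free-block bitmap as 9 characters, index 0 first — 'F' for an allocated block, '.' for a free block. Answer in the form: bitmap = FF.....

[1] create(a) — a=0 (map F........)
[2] append(a, 3) — a=0,1,2,3 (map FFFF.....)
[3] unlink(a) —  (map .........)
[4] create(b) — b=0 (map F........)
[5] append(b, 2) — b=0,1,2 (map FFF......)
[6] create(a) — a=3 b=0,1,2 (map FFFF.....)
[7] truncate(b, 2) — a=3 b=0,1 (map FF.F.....)
[8] create(c) — a=3 b=0,1 c=2 (map FFFF.....)
[9] unlink(a) — b=0,1 c=2 (map FFF......)
[10] append(c, 3) — b=0,1 c=2,3,4,5 (map FFFFFF...)
[11] create(a) — a=6 b=0,1 c=2,3,4,5 (map FFFFFFF..)

bitmap = FFFFFFF..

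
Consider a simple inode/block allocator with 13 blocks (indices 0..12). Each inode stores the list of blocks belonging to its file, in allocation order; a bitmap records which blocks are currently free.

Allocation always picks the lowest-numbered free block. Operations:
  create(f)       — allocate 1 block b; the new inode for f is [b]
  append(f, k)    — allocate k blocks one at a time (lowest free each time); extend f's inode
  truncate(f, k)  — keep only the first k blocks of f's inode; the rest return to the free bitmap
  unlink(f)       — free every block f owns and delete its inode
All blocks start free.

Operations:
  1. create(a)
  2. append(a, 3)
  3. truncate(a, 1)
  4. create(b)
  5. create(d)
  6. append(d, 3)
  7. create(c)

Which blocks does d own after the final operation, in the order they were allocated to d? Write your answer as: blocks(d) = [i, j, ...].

create(a): bitmap=F............ | a=[0]
append(a, 3): bitmap=FFFF......... | a=[0, 1, 2, 3]
truncate(a, 1): bitmap=F............ | a=[0]
create(b): bitmap=FF........... | a=[0] b=[1]
create(d): bitmap=FFF.......... | a=[0] b=[1] d=[2]
append(d, 3): bitmap=FFFFFF....... | a=[0] b=[1] d=[2, 3, 4, 5]
create(c): bitmap=FFFFFFF...... | a=[0] b=[1] c=[6] d=[2, 3, 4, 5]

blocks(d) = [2, 3, 4, 5]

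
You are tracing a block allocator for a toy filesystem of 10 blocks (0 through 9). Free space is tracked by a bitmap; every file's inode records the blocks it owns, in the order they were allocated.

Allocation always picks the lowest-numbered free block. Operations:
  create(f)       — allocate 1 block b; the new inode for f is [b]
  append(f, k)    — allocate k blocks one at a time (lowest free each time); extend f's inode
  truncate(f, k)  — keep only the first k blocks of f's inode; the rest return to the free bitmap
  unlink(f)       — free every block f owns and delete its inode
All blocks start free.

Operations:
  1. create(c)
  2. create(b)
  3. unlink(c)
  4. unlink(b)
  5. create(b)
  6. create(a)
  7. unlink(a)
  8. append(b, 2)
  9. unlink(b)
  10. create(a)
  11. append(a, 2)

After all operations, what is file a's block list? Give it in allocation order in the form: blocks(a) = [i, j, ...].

blocks(a) = [0, 1, 2]

after create(c) → c:[0]  free=[F.........]
after create(b) → b:[1], c:[0]  free=[FF........]
after unlink(c) → b:[1]  free=[.F........]
after unlink(b) →   free=[..........]
after create(b) → b:[0]  free=[F.........]
after create(a) → a:[1], b:[0]  free=[FF........]
after unlink(a) → b:[0]  free=[F.........]
after append(b, 2) → b:[0, 1, 2]  free=[FFF.......]
after unlink(b) →   free=[..........]
after create(a) → a:[0]  free=[F.........]
after append(a, 2) → a:[0, 1, 2]  free=[FFF.......]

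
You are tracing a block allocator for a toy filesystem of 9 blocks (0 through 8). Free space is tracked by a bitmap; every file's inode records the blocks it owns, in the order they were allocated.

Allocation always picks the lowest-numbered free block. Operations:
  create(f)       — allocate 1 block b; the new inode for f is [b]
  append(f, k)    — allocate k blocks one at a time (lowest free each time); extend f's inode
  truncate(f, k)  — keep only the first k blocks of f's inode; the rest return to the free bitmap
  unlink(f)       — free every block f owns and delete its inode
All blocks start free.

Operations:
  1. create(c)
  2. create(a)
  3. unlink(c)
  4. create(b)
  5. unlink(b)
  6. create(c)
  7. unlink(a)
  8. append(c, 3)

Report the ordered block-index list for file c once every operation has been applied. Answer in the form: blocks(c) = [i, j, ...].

  1. create(c)  ⇒  F........  {c→[0]}
  2. create(a)  ⇒  FF.......  {a→[1]; c→[0]}
  3. unlink(c)  ⇒  .F.......  {a→[1]}
  4. create(b)  ⇒  FF.......  {a→[1]; b→[0]}
  5. unlink(b)  ⇒  .F.......  {a→[1]}
  6. create(c)  ⇒  FF.......  {a→[1]; c→[0]}
  7. unlink(a)  ⇒  F........  {c→[0]}
  8. append(c, 3)  ⇒  FFFF.....  {c→[0, 1, 2, 3]}

blocks(c) = [0, 1, 2, 3]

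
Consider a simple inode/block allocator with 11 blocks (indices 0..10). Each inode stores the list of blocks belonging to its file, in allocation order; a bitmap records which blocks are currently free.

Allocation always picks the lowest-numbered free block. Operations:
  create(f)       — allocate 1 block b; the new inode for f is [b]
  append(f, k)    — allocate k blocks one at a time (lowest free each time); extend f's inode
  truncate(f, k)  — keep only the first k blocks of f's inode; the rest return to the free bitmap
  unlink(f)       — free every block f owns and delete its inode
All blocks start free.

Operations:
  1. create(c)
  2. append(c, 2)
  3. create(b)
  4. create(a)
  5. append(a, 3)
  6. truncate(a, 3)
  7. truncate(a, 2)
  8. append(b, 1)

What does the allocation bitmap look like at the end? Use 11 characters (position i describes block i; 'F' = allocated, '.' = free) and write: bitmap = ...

  1. create(c)  ⇒  F..........  {c→[0]}
  2. append(c, 2)  ⇒  FFF........  {c→[0, 1, 2]}
  3. create(b)  ⇒  FFFF.......  {b→[3]; c→[0, 1, 2]}
  4. create(a)  ⇒  FFFFF......  {a→[4]; b→[3]; c→[0, 1, 2]}
  5. append(a, 3)  ⇒  FFFFFFFF...  {a→[4, 5, 6, 7]; b→[3]; c→[0, 1, 2]}
  6. truncate(a, 3)  ⇒  FFFFFFF....  {a→[4, 5, 6]; b→[3]; c→[0, 1, 2]}
  7. truncate(a, 2)  ⇒  FFFFFF.....  {a→[4, 5]; b→[3]; c→[0, 1, 2]}
  8. append(b, 1)  ⇒  FFFFFFF....  {a→[4, 5]; b→[3, 6]; c→[0, 1, 2]}

bitmap = FFFFFFF....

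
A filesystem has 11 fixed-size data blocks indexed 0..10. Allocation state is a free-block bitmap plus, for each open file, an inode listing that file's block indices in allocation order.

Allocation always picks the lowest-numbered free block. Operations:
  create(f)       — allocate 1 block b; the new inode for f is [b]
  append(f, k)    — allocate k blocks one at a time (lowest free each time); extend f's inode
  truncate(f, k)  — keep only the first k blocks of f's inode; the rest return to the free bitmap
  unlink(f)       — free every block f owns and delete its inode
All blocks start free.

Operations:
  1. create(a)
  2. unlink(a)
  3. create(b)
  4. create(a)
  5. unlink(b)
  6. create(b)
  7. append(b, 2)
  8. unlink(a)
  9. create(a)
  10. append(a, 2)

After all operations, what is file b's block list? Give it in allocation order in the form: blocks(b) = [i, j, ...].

blocks(b) = [0, 2, 3]

after create(a) → a:[0]  free=[F..........]
after unlink(a) →   free=[...........]
after create(b) → b:[0]  free=[F..........]
after create(a) → a:[1], b:[0]  free=[FF.........]
after unlink(b) → a:[1]  free=[.F.........]
after create(b) → a:[1], b:[0]  free=[FF.........]
after append(b, 2) → a:[1], b:[0, 2, 3]  free=[FFFF.......]
after unlink(a) → b:[0, 2, 3]  free=[F.FF.......]
after create(a) → a:[1], b:[0, 2, 3]  free=[FFFF.......]
after append(a, 2) → a:[1, 4, 5], b:[0, 2, 3]  free=[FFFFFF.....]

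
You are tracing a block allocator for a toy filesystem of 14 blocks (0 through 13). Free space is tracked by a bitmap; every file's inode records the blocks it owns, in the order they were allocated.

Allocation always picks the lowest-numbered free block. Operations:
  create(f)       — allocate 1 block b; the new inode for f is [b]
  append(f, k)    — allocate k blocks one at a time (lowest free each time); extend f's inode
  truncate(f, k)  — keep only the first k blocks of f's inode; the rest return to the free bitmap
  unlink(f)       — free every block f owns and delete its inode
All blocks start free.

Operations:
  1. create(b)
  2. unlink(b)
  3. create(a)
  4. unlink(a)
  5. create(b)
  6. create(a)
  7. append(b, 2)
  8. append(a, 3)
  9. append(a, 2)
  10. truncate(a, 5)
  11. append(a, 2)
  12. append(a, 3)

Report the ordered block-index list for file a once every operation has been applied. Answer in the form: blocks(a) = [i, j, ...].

create(b): bitmap=F............. | b=[0]
unlink(b): bitmap=.............. | 
create(a): bitmap=F............. | a=[0]
unlink(a): bitmap=.............. | 
create(b): bitmap=F............. | b=[0]
create(a): bitmap=FF............ | a=[1] b=[0]
append(b, 2): bitmap=FFFF.......... | a=[1] b=[0, 2, 3]
append(a, 3): bitmap=FFFFFFF....... | a=[1, 4, 5, 6] b=[0, 2, 3]
append(a, 2): bitmap=FFFFFFFFF..... | a=[1, 4, 5, 6, 7, 8] b=[0, 2, 3]
truncate(a, 5): bitmap=FFFFFFFF...... | a=[1, 4, 5, 6, 7] b=[0, 2, 3]
append(a, 2): bitmap=FFFFFFFFFF.... | a=[1, 4, 5, 6, 7, 8, 9] b=[0, 2, 3]
append(a, 3): bitmap=FFFFFFFFFFFFF. | a=[1, 4, 5, 6, 7, 8, 9, 10, 11, 12] b=[0, 2, 3]

blocks(a) = [1, 4, 5, 6, 7, 8, 9, 10, 11, 12]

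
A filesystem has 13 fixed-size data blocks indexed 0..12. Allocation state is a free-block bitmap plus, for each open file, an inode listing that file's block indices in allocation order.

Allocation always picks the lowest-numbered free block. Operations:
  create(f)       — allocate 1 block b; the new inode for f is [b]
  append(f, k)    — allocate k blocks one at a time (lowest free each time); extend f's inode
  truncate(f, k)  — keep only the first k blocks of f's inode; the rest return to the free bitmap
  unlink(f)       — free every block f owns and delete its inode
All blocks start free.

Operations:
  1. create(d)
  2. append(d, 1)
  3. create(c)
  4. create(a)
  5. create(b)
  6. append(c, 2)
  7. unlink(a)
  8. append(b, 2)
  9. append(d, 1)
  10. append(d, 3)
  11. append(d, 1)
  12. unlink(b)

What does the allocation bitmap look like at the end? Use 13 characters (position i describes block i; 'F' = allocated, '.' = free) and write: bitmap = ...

bitmap = FFF..FF.FFFFF

  1. create(d)  ⇒  F............  {d→[0]}
  2. append(d, 1)  ⇒  FF...........  {d→[0, 1]}
  3. create(c)  ⇒  FFF..........  {c→[2]; d→[0, 1]}
  4. create(a)  ⇒  FFFF.........  {a→[3]; c→[2]; d→[0, 1]}
  5. create(b)  ⇒  FFFFF........  {a→[3]; b→[4]; c→[2]; d→[0, 1]}
  6. append(c, 2)  ⇒  FFFFFFF......  {a→[3]; b→[4]; c→[2, 5, 6]; d→[0, 1]}
  7. unlink(a)  ⇒  FFF.FFF......  {b→[4]; c→[2, 5, 6]; d→[0, 1]}
  8. append(b, 2)  ⇒  FFFFFFFF.....  {b→[4, 3, 7]; c→[2, 5, 6]; d→[0, 1]}
  9. append(d, 1)  ⇒  FFFFFFFFF....  {b→[4, 3, 7]; c→[2, 5, 6]; d→[0, 1, 8]}
  10. append(d, 3)  ⇒  FFFFFFFFFFFF.  {b→[4, 3, 7]; c→[2, 5, 6]; d→[0, 1, 8, 9, 10, 11]}
  11. append(d, 1)  ⇒  FFFFFFFFFFFFF  {b→[4, 3, 7]; c→[2, 5, 6]; d→[0, 1, 8, 9, 10, 11, 12]}
  12. unlink(b)  ⇒  FFF..FF.FFFFF  {c→[2, 5, 6]; d→[0, 1, 8, 9, 10, 11, 12]}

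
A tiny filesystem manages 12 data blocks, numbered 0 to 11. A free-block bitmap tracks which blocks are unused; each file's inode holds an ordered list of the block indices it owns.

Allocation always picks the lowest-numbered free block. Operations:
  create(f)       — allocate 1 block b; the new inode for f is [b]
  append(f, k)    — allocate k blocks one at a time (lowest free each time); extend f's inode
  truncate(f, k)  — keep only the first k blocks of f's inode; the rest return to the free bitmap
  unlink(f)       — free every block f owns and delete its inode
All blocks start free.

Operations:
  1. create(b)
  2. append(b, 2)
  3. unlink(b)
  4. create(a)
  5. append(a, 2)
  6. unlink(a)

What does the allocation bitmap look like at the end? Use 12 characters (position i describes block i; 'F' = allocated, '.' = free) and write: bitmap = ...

after create(b) → b:[0]  free=[F...........]
after append(b, 2) → b:[0, 1, 2]  free=[FFF.........]
after unlink(b) →   free=[............]
after create(a) → a:[0]  free=[F...........]
after append(a, 2) → a:[0, 1, 2]  free=[FFF.........]
after unlink(a) →   free=[............]

bitmap = ............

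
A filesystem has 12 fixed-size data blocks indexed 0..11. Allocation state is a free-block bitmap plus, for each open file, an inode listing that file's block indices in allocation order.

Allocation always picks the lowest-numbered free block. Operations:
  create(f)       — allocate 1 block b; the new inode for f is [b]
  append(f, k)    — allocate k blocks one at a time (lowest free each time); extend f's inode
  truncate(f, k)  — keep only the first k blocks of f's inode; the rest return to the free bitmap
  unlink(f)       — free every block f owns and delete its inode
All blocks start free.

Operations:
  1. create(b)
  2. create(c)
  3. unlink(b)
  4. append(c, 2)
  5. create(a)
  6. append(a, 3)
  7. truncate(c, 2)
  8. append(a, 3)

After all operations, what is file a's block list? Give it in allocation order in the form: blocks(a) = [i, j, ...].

blocks(a) = [3, 4, 5, 6, 2, 7, 8]

after create(b) → b:[0]  free=[F...........]
after create(c) → b:[0], c:[1]  free=[FF..........]
after unlink(b) → c:[1]  free=[.F..........]
after append(c, 2) → c:[1, 0, 2]  free=[FFF.........]
after create(a) → a:[3], c:[1, 0, 2]  free=[FFFF........]
after append(a, 3) → a:[3, 4, 5, 6], c:[1, 0, 2]  free=[FFFFFFF.....]
after truncate(c, 2) → a:[3, 4, 5, 6], c:[1, 0]  free=[FF.FFFF.....]
after append(a, 3) → a:[3, 4, 5, 6, 2, 7, 8], c:[1, 0]  free=[FFFFFFFFF...]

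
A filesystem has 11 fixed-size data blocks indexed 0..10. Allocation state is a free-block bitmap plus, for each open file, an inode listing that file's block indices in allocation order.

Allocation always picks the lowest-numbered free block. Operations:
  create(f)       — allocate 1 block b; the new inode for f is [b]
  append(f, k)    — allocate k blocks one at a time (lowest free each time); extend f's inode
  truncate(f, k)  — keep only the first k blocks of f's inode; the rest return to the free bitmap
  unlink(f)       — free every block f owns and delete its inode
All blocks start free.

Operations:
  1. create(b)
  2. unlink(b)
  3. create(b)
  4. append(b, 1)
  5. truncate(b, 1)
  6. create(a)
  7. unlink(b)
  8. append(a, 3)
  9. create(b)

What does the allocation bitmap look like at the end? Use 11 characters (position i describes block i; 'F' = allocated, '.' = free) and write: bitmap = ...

bitmap = FFFFF......

after create(b) → b:[0]  free=[F..........]
after unlink(b) →   free=[...........]
after create(b) → b:[0]  free=[F..........]
after append(b, 1) → b:[0, 1]  free=[FF.........]
after truncate(b, 1) → b:[0]  free=[F..........]
after create(a) → a:[1], b:[0]  free=[FF.........]
after unlink(b) → a:[1]  free=[.F.........]
after append(a, 3) → a:[1, 0, 2, 3]  free=[FFFF.......]
after create(b) → a:[1, 0, 2, 3], b:[4]  free=[FFFFF......]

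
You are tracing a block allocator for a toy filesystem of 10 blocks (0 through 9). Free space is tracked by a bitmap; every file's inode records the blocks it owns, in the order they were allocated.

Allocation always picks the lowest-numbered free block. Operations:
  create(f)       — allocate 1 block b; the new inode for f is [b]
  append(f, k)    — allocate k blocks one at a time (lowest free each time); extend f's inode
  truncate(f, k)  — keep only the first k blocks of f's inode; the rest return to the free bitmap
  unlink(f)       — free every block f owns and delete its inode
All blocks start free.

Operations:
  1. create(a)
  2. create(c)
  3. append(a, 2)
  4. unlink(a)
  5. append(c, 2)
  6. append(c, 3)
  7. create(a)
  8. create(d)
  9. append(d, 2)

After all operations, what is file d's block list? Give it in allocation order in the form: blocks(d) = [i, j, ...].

create(a): bitmap=F......... | a=[0]
create(c): bitmap=FF........ | a=[0] c=[1]
append(a, 2): bitmap=FFFF...... | a=[0, 2, 3] c=[1]
unlink(a): bitmap=.F........ | c=[1]
append(c, 2): bitmap=FFF....... | c=[1, 0, 2]
append(c, 3): bitmap=FFFFFF.... | c=[1, 0, 2, 3, 4, 5]
create(a): bitmap=FFFFFFF... | a=[6] c=[1, 0, 2, 3, 4, 5]
create(d): bitmap=FFFFFFFF.. | a=[6] c=[1, 0, 2, 3, 4, 5] d=[7]
append(d, 2): bitmap=FFFFFFFFFF | a=[6] c=[1, 0, 2, 3, 4, 5] d=[7, 8, 9]

blocks(d) = [7, 8, 9]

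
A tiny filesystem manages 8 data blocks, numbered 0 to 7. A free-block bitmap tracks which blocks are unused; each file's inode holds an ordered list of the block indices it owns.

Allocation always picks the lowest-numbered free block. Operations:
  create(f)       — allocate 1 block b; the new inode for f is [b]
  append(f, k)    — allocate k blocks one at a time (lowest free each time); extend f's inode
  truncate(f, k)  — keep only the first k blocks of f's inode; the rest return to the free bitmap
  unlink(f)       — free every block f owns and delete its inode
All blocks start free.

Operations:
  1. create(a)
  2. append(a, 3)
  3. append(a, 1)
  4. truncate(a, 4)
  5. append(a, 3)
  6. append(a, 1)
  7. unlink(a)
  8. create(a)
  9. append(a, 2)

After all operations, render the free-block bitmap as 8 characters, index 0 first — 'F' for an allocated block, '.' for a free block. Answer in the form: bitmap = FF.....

bitmap = FFF.....

create(a): bitmap=F....... | a=[0]
append(a, 3): bitmap=FFFF.... | a=[0, 1, 2, 3]
append(a, 1): bitmap=FFFFF... | a=[0, 1, 2, 3, 4]
truncate(a, 4): bitmap=FFFF.... | a=[0, 1, 2, 3]
append(a, 3): bitmap=FFFFFFF. | a=[0, 1, 2, 3, 4, 5, 6]
append(a, 1): bitmap=FFFFFFFF | a=[0, 1, 2, 3, 4, 5, 6, 7]
unlink(a): bitmap=........ | 
create(a): bitmap=F....... | a=[0]
append(a, 2): bitmap=FFF..... | a=[0, 1, 2]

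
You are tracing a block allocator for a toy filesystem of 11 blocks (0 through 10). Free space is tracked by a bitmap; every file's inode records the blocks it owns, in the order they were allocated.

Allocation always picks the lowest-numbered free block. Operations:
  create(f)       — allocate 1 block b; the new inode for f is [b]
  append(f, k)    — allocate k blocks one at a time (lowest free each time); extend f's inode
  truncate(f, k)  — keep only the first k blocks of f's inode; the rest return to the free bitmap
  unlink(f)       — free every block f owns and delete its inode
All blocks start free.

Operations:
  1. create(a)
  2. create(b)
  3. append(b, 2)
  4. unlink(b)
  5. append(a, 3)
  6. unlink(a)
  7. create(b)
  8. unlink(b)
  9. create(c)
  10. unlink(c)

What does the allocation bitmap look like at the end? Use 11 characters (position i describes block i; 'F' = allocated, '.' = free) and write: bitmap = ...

bitmap = ...........

create(a): bitmap=F.......... | a=[0]
create(b): bitmap=FF......... | a=[0] b=[1]
append(b, 2): bitmap=FFFF....... | a=[0] b=[1, 2, 3]
unlink(b): bitmap=F.......... | a=[0]
append(a, 3): bitmap=FFFF....... | a=[0, 1, 2, 3]
unlink(a): bitmap=........... | 
create(b): bitmap=F.......... | b=[0]
unlink(b): bitmap=........... | 
create(c): bitmap=F.......... | c=[0]
unlink(c): bitmap=........... | 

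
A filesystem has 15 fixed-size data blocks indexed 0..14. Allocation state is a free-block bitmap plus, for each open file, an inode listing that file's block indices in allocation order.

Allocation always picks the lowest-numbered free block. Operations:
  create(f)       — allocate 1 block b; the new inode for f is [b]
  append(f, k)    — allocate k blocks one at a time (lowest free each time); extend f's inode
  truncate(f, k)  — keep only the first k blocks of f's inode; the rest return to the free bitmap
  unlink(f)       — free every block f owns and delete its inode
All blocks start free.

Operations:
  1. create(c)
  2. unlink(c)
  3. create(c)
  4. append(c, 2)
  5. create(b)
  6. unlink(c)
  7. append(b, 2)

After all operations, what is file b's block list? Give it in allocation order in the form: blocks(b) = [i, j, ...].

blocks(b) = [3, 0, 1]

[1] create(c) — c=0 (map F..............)
[2] unlink(c) —  (map ...............)
[3] create(c) — c=0 (map F..............)
[4] append(c, 2) — c=0,1,2 (map FFF............)
[5] create(b) — b=3 c=0,1,2 (map FFFF...........)
[6] unlink(c) — b=3 (map ...F...........)
[7] append(b, 2) — b=3,0,1 (map FF.F...........)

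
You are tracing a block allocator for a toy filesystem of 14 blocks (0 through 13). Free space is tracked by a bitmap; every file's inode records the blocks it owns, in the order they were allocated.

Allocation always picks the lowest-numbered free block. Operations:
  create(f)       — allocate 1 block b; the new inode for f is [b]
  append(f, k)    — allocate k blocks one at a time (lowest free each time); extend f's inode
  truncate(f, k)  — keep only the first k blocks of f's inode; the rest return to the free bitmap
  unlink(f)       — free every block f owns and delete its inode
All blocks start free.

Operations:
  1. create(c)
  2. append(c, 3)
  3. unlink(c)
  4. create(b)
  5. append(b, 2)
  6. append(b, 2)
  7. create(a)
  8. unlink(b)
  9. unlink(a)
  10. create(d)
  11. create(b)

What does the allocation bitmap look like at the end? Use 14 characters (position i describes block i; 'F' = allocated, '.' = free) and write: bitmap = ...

bitmap = FF............

[1] create(c) — c=0 (map F.............)
[2] append(c, 3) — c=0,1,2,3 (map FFFF..........)
[3] unlink(c) —  (map ..............)
[4] create(b) — b=0 (map F.............)
[5] append(b, 2) — b=0,1,2 (map FFF...........)
[6] append(b, 2) — b=0,1,2,3,4 (map FFFFF.........)
[7] create(a) — a=5 b=0,1,2,3,4 (map FFFFFF........)
[8] unlink(b) — a=5 (map .....F........)
[9] unlink(a) —  (map ..............)
[10] create(d) — d=0 (map F.............)
[11] create(b) — b=1 d=0 (map FF............)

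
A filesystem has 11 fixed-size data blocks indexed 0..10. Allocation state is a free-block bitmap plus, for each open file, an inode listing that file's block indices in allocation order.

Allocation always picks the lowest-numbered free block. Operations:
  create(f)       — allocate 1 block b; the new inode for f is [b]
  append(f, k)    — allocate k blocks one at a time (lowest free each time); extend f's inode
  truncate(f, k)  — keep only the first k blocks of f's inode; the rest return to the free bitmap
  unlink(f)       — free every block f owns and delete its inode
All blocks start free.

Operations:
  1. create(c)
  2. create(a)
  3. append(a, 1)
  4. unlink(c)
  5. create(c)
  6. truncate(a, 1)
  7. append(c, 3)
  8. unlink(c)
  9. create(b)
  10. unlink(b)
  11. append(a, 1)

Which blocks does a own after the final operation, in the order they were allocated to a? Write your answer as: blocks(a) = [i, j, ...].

[1] create(c) — c=0 (map F..........)
[2] create(a) — a=1 c=0 (map FF.........)
[3] append(a, 1) — a=1,2 c=0 (map FFF........)
[4] unlink(c) — a=1,2 (map .FF........)
[5] create(c) — a=1,2 c=0 (map FFF........)
[6] truncate(a, 1) — a=1 c=0 (map FF.........)
[7] append(c, 3) — a=1 c=0,2,3,4 (map FFFFF......)
[8] unlink(c) — a=1 (map .F.........)
[9] create(b) — a=1 b=0 (map FF.........)
[10] unlink(b) — a=1 (map .F.........)
[11] append(a, 1) — a=1,0 (map FF.........)

blocks(a) = [1, 0]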